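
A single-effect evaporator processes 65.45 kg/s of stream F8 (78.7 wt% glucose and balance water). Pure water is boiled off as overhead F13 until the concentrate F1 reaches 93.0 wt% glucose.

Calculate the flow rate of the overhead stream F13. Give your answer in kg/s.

glucose is conserved: 65.45×0.787 = 51.509 kg/s all reports to the concentrate.
Concentrate = 51.509/(target fraction) = 55.386 kg/s.
Overhead = 65.45 − 55.386 = 10.064 kg/s.

10.06 kg/s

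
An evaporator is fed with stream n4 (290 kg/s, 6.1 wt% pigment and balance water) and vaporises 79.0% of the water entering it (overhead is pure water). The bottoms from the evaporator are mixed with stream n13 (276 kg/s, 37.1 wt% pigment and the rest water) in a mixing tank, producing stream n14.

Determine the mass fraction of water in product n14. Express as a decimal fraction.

Vapour removed = 0.790×0.939×290 = 215.12 kg/s; concentrate = 74.875 kg/s.
water reaching the mixer = 57.185 (from concentrate) + 276×0.629 = 230.79 kg/s.
Product flow = 74.875 + 276 = 350.88 kg/s; water fraction = 0.6578.

0.6578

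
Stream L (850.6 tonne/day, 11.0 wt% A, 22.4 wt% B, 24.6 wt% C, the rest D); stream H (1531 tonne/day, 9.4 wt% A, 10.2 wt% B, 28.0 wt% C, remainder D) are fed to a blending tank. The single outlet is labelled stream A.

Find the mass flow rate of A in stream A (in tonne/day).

237.5 tonne/day

A out = A in = 850.6×0.110 + 1531×0.094 = 237.48 tonne/day.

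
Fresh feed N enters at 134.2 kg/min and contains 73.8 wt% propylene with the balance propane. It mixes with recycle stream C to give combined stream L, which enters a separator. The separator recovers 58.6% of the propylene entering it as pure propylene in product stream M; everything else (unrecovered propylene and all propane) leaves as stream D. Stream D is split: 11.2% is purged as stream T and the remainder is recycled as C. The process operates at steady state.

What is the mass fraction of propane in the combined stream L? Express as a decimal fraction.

0.667

propane enters only via N and leaves only via the purge: 134.2×0.262 = 0.112×(propane in D), and the separator passes all propane, so propane in L = propane in D = 313.93 kg/min.
propylene in L: m_A = 134.2×0.738 + (1−0.112)·(1−0.586)·m_A, so m_A = 99.04/0.6324 = 156.62 kg/min.
L = 156.62 + 313.93 = 470.55 kg/min.
propane fraction in L = 313.93/470.55 = 0.667.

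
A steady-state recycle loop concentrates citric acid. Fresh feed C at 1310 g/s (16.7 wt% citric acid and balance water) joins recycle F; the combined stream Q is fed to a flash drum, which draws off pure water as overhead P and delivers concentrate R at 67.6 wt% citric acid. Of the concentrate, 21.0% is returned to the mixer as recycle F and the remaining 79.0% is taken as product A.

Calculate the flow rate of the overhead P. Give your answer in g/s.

Overall citric acid balance (none leaves overhead): citric acid in fresh feed = citric acid in product, i.e. 1310×0.167 = (1−0.210)·R·0.676.
R = 218.77/(0.676×0.790) = 409.65 g/s.
Recycle F = 0.210×409.65 = 86.027 g/s.
Combined feed Q = 1310 + 86.027 = 1396 g/s.
Overhead P = Q − R = 1396 − 409.65 = 986.38 g/s.

986.4 g/s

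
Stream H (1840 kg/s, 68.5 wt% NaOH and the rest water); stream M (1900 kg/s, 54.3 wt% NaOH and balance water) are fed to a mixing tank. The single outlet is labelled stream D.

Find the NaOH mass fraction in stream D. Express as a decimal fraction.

Total flow out = 1840 + 1900 = 3740 kg/s.
NaOH in = 1840×0.685 + 1900×0.543 = 2292.1 kg/s.
NaOH mass fraction in D = 2292.1/3740 = 0.6129.

0.6129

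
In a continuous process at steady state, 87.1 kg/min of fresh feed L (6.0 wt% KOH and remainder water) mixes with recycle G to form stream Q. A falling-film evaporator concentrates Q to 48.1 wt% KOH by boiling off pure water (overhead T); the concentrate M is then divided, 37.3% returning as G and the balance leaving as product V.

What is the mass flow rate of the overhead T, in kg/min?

Overall KOH balance (none leaves overhead): KOH in fresh feed = KOH in product, i.e. 87.1×0.060 = (1−0.373)·M·0.481.
M = 5.226/(0.481×0.627) = 17.328 kg/min.
Recycle G = 0.373×17.328 = 6.4635 kg/min.
Combined feed Q = 87.1 + 6.4635 = 93.563 kg/min.
Overhead T = Q − M = 93.563 − 17.328 = 76.235 kg/min.

76.24 kg/min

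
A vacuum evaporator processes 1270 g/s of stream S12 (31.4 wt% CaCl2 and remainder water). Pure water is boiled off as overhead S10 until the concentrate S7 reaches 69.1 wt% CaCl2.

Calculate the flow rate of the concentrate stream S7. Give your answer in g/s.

CaCl2 is conserved: 1270×0.314 = 398.78 g/s all reports to the concentrate.
Concentrate = 398.78/(target fraction) = 577.11 g/s.

577.1 g/s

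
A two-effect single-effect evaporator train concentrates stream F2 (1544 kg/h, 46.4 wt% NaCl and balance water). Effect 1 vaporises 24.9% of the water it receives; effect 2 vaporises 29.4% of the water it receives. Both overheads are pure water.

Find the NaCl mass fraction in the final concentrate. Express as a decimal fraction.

water in feed = 1544×0.536 = 827.58 kg/h.
After stage 1: water left = (1−0.249)×827.58 = 621.52; stream total = 1337.9 kg/h.
After stage 2: water left = (1−0.294)×621.52 = 438.79; final concentrate = 1155.2 kg/h.
NaCl fraction = 716.42/1155.2 = 0.6202.

0.6202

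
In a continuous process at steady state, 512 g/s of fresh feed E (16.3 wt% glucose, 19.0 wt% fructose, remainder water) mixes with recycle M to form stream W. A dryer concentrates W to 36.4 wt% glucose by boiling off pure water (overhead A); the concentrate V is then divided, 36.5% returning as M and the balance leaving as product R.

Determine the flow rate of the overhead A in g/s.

Overall glucose balance (none leaves overhead): glucose in fresh feed = glucose in product, i.e. 512×0.163 = (1−0.365)·V·0.364.
V = 83.456/(0.364×0.635) = 361.06 g/s.
Recycle M = 0.365×361.06 = 131.79 g/s.
Combined feed W = 512 + 131.79 = 643.79 g/s.
Overhead A = W − V = 643.79 − 361.06 = 282.73 g/s.

282.7 g/s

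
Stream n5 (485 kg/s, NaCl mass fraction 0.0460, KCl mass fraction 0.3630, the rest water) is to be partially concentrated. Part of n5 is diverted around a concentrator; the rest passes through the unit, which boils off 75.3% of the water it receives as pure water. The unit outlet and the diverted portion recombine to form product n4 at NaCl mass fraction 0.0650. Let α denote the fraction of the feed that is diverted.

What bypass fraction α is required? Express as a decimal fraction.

All 485×0.046 = 22.31 kg/s of NaCl reaches n4, so n4 = 22.31/0.065 = 343.23 kg/s and vapour = 141.77 kg/s.
The evaporator receives (1−α)·485 of feed at 0.591 water and removes 0.753 of that water:
0.753×0.591×(1−α)×485 = 141.77
(1−α) = 141.77/215.84 = 0.6568;  α = 0.3432.

0.343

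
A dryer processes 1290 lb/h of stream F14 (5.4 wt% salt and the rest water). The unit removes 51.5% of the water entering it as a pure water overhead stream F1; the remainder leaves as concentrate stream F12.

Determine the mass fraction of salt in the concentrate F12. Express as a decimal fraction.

0.1053

salt is not removed: 1290×0.054 = 69.66 lb/h of salt enters F12.
water entering = 1290×0.946 = 1220.3 lb/h; overhead removed = 0.515×1220.3 = 628.48 lb/h.
Concentrate = 1290 − 628.48 = 661.52 lb/h.
Mass fraction = 69.66/661.52 = 0.1053.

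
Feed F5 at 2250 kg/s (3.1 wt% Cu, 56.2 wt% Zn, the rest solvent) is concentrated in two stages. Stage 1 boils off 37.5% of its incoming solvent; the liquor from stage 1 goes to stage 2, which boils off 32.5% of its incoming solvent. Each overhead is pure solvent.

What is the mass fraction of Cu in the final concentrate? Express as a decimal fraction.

0.041

solvent in feed = 2250×0.407 = 915.75 kg/s.
After stage 1: solvent left = (1−0.375)×915.75 = 572.34; stream total = 1906.6 kg/s.
After stage 2: solvent left = (1−0.325)×572.34 = 386.33; final concentrate = 1720.6 kg/s.
Cu fraction = 69.75/1720.6 = 0.041.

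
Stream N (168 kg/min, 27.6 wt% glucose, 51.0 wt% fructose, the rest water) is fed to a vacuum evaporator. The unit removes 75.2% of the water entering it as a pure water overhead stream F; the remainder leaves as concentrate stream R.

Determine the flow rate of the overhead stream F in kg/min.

27.04 kg/min

water entering = 168×0.214 = 35.952 kg/min; overhead removed = 0.752×35.952 = 27.036 kg/min.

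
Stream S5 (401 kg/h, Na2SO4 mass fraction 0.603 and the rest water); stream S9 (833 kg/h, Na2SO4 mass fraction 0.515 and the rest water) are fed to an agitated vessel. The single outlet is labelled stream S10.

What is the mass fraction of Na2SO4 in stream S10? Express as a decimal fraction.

Total flow out = 401 + 833 = 1234 kg/h.
Na2SO4 in = 401×0.603 + 833×0.515 = 670.8 kg/h.
Na2SO4 mass fraction in S10 = 670.8/1234 = 0.544.

0.544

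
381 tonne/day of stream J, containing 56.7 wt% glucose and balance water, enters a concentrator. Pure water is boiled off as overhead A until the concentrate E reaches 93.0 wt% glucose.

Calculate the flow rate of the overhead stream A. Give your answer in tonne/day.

glucose is conserved: 381×0.567 = 216.03 tonne/day all reports to the concentrate.
Concentrate = 216.03/(target fraction) = 232.29 tonne/day.
Overhead = 381 − 232.29 = 148.71 tonne/day.

148.7 tonne/day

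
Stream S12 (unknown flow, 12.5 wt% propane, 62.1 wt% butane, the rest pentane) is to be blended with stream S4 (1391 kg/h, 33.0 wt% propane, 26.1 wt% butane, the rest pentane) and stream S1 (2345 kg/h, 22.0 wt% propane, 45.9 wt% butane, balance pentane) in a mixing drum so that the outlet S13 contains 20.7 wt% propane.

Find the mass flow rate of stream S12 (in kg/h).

2458 kg/h

Let S12 be the unknown flow. Total out = 3736 + S12.
propane balance: 974.93 + 0.125·S12 = 0.207·(3736 + S12)
(0.125 − 0.207)·S12 = 0.207×3736 − 974.93 = -201.58
S12 = -201.58 / -0.082 = 2458.3 kg/h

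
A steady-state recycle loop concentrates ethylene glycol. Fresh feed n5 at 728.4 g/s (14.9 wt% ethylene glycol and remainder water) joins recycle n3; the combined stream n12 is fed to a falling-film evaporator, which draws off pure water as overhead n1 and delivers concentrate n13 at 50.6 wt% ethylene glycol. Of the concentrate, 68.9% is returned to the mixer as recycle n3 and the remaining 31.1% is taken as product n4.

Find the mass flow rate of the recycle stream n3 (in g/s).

Overall ethylene glycol balance (none leaves overhead): ethylene glycol in fresh feed = ethylene glycol in product, i.e. 728.4×0.149 = (1−0.689)·n13·0.506.
n13 = 108.53/(0.506×0.311) = 689.68 g/s.
Recycle n3 = 0.689×689.68 = 475.19 g/s.

475.2 g/s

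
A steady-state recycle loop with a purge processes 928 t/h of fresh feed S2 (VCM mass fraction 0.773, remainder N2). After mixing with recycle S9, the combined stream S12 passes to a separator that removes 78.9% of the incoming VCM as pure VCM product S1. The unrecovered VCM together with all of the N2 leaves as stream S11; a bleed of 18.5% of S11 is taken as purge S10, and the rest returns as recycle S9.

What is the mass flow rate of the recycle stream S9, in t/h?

1077 t/h

N2 enters only via S2 and leaves only via the purge: 928×0.227 = 0.185×(N2 in S11), and the separator passes all N2, so N2 in S12 = N2 in S11 = 1138.7 t/h.
VCM in S12: m_A = 928×0.773 + (1−0.185)·(1−0.789)·m_A, so m_A = 717.34/0.8280 = 866.32 t/h.
S11 = (1−0.789)×866.32 + 1138.7 = 1321.5 t/h.
Recycle S9 = (1−0.185)×1321.5 = 1077 t/h.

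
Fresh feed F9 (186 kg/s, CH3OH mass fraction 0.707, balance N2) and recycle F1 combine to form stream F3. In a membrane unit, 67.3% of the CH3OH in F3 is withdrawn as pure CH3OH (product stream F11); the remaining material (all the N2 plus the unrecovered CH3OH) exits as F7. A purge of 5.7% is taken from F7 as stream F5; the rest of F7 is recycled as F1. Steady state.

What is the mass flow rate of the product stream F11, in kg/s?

CH3OH in F3: m_A = 186×0.707 + (1−0.057)·(1−0.673)·m_A, so m_A = 131.5/0.6916 = 190.13 kg/s.
Product F11 = 0.673×190.13 = 127.96 kg/s.

128 kg/s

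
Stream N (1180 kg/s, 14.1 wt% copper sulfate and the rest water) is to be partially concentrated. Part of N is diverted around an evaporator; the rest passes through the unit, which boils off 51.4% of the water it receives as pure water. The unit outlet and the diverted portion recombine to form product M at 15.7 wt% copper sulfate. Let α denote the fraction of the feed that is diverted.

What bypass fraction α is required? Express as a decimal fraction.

0.769

All 1180×0.141 = 166.38 kg/s of copper sulfate reaches M, so M = 166.38/0.157 = 1059.7 kg/s and vapour = 120.25 kg/s.
The evaporator receives (1−α)·1180 of feed at 0.859 water and removes 0.514 of that water:
0.514×0.859×(1−α)×1180 = 120.25
(1−α) = 120.25/521 = 0.2308;  α = 0.7692.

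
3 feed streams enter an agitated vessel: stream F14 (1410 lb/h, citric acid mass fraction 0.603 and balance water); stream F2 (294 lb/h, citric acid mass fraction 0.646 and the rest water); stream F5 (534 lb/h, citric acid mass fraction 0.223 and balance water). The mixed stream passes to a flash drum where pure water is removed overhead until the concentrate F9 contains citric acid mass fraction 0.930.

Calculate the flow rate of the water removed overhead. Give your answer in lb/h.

citric acid entering = 1410×0.603 + 294×0.646 + 534×0.223 = 1159.2 lb/h.
All citric acid reports to F9, so F9 = 1159.2/0.930 = 1246.5 lb/h.
Total feed = 2238 lb/h; overhead = 2238 − 1246.5 = 991.51 lb/h.

991.5 lb/h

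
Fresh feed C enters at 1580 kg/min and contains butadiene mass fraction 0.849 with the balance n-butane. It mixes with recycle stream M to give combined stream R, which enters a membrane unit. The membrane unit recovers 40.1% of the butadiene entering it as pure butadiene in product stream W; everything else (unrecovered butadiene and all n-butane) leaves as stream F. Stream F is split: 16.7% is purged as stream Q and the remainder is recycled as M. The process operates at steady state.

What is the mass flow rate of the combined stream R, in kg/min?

4106 kg/min

n-butane enters only via C and leaves only via the purge: 1580×0.151 = 0.167×(n-butane in F), and the membrane unit passes all n-butane, so n-butane in R = n-butane in F = 1428.6 kg/min.
butadiene in R: m_A = 1580×0.849 + (1−0.167)·(1−0.401)·m_A, so m_A = 1341.4/0.5010 = 2677.3 kg/min.
R = 2677.3 + 1428.6 = 4105.9 kg/min.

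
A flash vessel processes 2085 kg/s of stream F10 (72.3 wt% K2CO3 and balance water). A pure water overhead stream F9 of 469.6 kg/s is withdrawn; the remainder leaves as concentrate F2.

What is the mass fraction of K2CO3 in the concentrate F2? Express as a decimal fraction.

0.9332

K2CO3 is not removed: 2085×0.723 = 1507.5 kg/s of K2CO3 enters F2.
Concentrate = 2085 − 469.6 = 1615.4 kg/s.
Mass fraction = 1507.5/1615.4 = 0.9332.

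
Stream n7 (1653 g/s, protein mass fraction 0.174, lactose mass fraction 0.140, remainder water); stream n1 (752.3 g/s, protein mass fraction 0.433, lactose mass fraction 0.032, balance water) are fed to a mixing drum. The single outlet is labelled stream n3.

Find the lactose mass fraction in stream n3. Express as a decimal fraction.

0.106

Total flow out = 1653 + 752.3 = 2405.3 g/s.
lactose in = 1653×0.140 + 752.3×0.032 = 255.49 g/s.
lactose mass fraction in n3 = 255.49/2405.3 = 0.106.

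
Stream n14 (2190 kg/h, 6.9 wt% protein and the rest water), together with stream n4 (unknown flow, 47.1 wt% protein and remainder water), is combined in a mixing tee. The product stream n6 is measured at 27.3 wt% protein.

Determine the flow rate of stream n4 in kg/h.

2256 kg/h

Let n4 be the unknown flow. Total out = 2190 + n4.
protein balance: 151.11 + 0.471·n4 = 0.273·(2190 + n4)
(0.471 − 0.273)·n4 = 0.273×2190 − 151.11 = 446.76
n4 = 446.76 / 0.198 = 2256.4 kg/h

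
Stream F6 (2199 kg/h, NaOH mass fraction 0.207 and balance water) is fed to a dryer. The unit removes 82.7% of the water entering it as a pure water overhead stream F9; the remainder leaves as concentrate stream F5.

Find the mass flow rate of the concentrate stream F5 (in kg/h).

water entering = 2199×0.793 = 1743.8 kg/h; overhead removed = 0.827×1743.8 = 1442.1 kg/h.
Concentrate = 2199 − 1442.1 = 756.87 kg/h.

756.9 kg/h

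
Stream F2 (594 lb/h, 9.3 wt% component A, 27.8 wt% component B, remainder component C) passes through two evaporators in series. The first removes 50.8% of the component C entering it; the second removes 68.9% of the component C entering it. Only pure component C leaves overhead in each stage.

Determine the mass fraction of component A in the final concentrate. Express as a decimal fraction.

component C in feed = 594×0.629 = 373.63 lb/h.
After stage 1: component C left = (1−0.508)×373.63 = 183.82; stream total = 404.2 lb/h.
After stage 2: component C left = (1−0.689)×183.82 = 57.169; final concentrate = 277.54 lb/h.
component A fraction = 55.242/277.54 = 0.199.

0.199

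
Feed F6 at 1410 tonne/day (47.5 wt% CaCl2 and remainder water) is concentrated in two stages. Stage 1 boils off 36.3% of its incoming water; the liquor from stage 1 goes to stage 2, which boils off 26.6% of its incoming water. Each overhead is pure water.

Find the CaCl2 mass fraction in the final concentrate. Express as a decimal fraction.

water in feed = 1410×0.525 = 740.25 tonne/day.
After stage 1: water left = (1−0.363)×740.25 = 471.54; stream total = 1141.3 tonne/day.
After stage 2: water left = (1−0.266)×471.54 = 346.11; final concentrate = 1015.9 tonne/day.
CaCl2 fraction = 669.75/1015.9 = 0.659.

0.659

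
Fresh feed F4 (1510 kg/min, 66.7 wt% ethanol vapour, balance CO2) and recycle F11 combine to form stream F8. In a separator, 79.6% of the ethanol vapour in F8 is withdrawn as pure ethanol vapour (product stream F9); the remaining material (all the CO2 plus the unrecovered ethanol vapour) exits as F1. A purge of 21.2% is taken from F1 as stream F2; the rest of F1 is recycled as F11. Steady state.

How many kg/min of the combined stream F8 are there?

3572 kg/min

CO2 enters only via F4 and leaves only via the purge: 1510×0.333 = 0.212×(CO2 in F1), and the separator passes all CO2, so CO2 in F8 = CO2 in F1 = 2371.8 kg/min.
ethanol vapour in F8: m_A = 1510×0.667 + (1−0.212)·(1−0.796)·m_A, so m_A = 1007.2/0.8392 = 1200.1 kg/min.
F8 = 1200.1 + 2371.8 = 3571.9 kg/min.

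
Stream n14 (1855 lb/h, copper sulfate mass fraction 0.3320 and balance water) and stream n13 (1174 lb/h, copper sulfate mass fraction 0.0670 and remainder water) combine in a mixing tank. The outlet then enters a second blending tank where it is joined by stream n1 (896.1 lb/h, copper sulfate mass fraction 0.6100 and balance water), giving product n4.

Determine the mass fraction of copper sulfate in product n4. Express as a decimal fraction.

Overall, product flow = 3925.1 lb/h.
copper sulfate in = 1855×0.332 + 1174×0.067 + 896.1×0.610 = 1241.1 lb/h.
copper sulfate fraction in n4 = 0.3162.

0.3162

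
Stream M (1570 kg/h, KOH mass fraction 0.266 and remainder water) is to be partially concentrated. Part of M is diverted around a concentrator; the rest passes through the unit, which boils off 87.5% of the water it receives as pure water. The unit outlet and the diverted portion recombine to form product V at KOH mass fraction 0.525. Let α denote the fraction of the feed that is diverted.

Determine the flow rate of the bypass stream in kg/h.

All 1570×0.266 = 417.62 kg/h of KOH reaches V, so V = 417.62/0.525 = 795.47 kg/h and vapour = 774.53 kg/h.
The evaporator receives (1−α)·1570 of feed at 0.734 water and removes 0.875 of that water:
0.875×0.734×(1−α)×1570 = 774.53
(1−α) = 774.53/1008.3 = 0.7681;  α = 0.2319.
Bypass flow = 0.2319×1570 = 364.03 kg/h.

364 kg/h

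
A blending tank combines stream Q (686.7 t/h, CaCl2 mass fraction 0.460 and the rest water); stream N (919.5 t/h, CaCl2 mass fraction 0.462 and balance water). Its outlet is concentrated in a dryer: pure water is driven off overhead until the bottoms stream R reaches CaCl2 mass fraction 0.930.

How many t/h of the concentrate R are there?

796.4 t/h

CaCl2 entering = 686.7×0.460 + 919.5×0.462 = 740.69 t/h.
All CaCl2 reports to R, so R = 740.69/0.930 = 796.44 t/h.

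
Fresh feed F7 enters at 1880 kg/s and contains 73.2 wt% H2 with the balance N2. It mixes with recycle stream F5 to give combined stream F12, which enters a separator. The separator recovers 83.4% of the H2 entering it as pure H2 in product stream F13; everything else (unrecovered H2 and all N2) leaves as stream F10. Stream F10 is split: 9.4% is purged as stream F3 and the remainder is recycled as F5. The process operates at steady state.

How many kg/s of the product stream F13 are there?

1351 kg/s

H2 in F12: m_A = 1880×0.732 + (1−0.094)·(1−0.834)·m_A, so m_A = 1376.2/0.8496 = 1619.8 kg/s.
Product F13 = 0.834×1619.8 = 1350.9 kg/s.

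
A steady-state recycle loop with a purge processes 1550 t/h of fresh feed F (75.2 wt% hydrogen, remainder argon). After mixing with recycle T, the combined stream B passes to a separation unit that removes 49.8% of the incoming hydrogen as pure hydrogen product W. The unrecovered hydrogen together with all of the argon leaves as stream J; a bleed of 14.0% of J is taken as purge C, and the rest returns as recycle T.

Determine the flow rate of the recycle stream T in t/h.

argon enters only via F and leaves only via the purge: 1550×0.248 = 0.140×(argon in J), and the separation unit passes all argon, so argon in B = argon in J = 2745.7 t/h.
hydrogen in B: m_A = 1550×0.752 + (1−0.140)·(1−0.498)·m_A, so m_A = 1165.6/0.5683 = 2051.1 t/h.
J = (1−0.498)×2051.1 + 2745.7 = 3775.4 t/h.
Recycle T = (1−0.140)×3775.4 = 3246.8 t/h.

3247 t/h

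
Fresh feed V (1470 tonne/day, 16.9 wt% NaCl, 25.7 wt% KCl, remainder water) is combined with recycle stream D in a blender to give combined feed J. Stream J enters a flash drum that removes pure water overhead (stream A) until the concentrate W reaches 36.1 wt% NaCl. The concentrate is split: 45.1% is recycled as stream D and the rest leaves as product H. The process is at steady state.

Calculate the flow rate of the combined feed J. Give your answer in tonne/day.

Overall NaCl balance (none leaves overhead): NaCl in fresh feed = NaCl in product, i.e. 1470×0.169 = (1−0.451)·W·0.361.
W = 248.43/(0.361×0.549) = 1253.5 tonne/day.
Recycle D = 0.451×1253.5 = 565.33 tonne/day.
Combined feed J = 1470 + 565.33 = 2035.3 tonne/day.

2035 tonne/day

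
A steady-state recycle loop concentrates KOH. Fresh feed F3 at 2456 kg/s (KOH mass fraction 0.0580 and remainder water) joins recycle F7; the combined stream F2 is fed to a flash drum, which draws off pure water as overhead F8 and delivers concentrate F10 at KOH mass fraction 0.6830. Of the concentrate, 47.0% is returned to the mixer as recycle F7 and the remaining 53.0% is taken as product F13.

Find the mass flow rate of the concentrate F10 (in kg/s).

Overall KOH balance (none leaves overhead): KOH in fresh feed = KOH in product, i.e. 2456×0.058 = (1−0.470)·F10·0.683.
F10 = 142.45/(0.683×0.530) = 393.51 kg/s.

393.5 kg/s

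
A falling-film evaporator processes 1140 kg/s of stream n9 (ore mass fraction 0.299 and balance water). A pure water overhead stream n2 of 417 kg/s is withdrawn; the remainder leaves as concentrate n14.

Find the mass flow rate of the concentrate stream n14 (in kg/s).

Concentrate = 1140 − 417 = 723 kg/s.

723 kg/s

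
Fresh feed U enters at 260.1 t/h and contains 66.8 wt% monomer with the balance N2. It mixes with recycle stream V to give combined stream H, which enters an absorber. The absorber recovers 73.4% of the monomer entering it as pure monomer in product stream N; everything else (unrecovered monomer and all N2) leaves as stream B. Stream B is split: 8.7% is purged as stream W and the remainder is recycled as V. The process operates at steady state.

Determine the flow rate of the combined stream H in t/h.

N2 enters only via U and leaves only via the purge: 260.1×0.332 = 0.087×(N2 in B), and the absorber passes all N2, so N2 in H = N2 in B = 992.57 t/h.
monomer in H: m_A = 260.1×0.668 + (1−0.087)·(1−0.734)·m_A, so m_A = 173.75/0.7571 = 229.48 t/h.
H = 229.48 + 992.57 = 1222 t/h.

1222 t/h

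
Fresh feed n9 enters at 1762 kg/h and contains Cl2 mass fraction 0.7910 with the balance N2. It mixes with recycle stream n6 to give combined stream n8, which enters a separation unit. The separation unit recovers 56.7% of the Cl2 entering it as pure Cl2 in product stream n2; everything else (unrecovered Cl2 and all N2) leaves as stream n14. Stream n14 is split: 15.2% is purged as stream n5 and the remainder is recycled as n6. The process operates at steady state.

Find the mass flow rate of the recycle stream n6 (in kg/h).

2863 kg/h

N2 enters only via n9 and leaves only via the purge: 1762×0.209 = 0.152×(N2 in n14), and the separation unit passes all N2, so N2 in n8 = N2 in n14 = 2422.8 kg/h.
Cl2 in n8: m_A = 1762×0.791 + (1−0.152)·(1−0.567)·m_A, so m_A = 1393.7/0.6328 = 2202.4 kg/h.
n14 = (1−0.567)×2202.4 + 2422.8 = 3376.4 kg/h.
Recycle n6 = (1−0.152)×3376.4 = 2863.2 kg/h.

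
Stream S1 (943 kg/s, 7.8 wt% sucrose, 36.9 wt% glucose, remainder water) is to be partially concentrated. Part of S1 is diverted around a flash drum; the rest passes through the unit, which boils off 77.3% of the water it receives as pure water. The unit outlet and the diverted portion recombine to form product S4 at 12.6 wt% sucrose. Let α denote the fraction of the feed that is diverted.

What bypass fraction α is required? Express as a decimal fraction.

0.109

All 943×0.078 = 73.554 kg/s of sucrose reaches S4, so S4 = 73.554/0.126 = 583.76 kg/s and vapour = 359.24 kg/s.
The evaporator receives (1−α)·943 of feed at 0.553 water and removes 0.773 of that water:
0.773×0.553×(1−α)×943 = 359.24
(1−α) = 359.24/403.1 = 0.8912;  α = 0.1088.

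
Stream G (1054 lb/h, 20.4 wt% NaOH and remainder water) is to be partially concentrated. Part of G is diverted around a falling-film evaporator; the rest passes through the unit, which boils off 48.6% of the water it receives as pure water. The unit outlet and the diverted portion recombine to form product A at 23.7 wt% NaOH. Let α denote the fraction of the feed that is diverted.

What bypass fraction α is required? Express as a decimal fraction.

All 1054×0.204 = 215.02 lb/h of NaOH reaches A, so A = 215.02/0.237 = 907.24 lb/h and vapour = 146.76 lb/h.
The evaporator receives (1−α)·1054 of feed at 0.796 water and removes 0.486 of that water:
0.486×0.796×(1−α)×1054 = 146.76
(1−α) = 146.76/407.75 = 0.3599;  α = 0.6401.

0.640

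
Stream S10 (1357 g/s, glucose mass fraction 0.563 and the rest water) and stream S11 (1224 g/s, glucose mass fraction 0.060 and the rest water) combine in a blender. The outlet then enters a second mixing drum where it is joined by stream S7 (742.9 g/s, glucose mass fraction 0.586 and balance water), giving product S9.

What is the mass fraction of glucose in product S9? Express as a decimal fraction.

0.383

Overall, product flow = 3323.9 g/s.
glucose in = 1357×0.563 + 1224×0.060 + 742.9×0.586 = 1272.8 g/s.
glucose fraction in S9 = 0.383.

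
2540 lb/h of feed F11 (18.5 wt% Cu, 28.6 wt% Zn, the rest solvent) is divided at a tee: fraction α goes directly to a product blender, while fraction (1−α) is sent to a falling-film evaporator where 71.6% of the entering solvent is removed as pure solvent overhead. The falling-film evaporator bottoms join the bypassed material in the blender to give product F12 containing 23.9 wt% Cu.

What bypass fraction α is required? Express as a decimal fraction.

All 2540×0.185 = 469.9 lb/h of Cu reaches F12, so F12 = 469.9/0.239 = 1966.1 lb/h and vapour = 573.89 lb/h.
The evaporator receives (1−α)·2540 of feed at 0.529 solvent and removes 0.716 of that solvent:
0.716×0.529×(1−α)×2540 = 573.89
(1−α) = 573.89/962.06 = 0.5965;  α = 0.4035.

0.403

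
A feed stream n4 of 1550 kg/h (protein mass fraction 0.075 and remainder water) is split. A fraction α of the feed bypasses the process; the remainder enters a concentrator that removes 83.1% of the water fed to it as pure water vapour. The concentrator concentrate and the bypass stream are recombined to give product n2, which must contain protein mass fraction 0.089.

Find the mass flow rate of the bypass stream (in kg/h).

1233 kg/h

All 1550×0.075 = 116.25 kg/h of protein reaches n2, so n2 = 116.25/0.089 = 1306.2 kg/h and vapour = 243.82 kg/h.
The evaporator receives (1−α)·1550 of feed at 0.925 water and removes 0.831 of that water:
0.831×0.925×(1−α)×1550 = 243.82
(1−α) = 243.82/1191.4 = 0.2046;  α = 0.7954.
Bypass flow = 0.7954×1550 = 1232.8 kg/h.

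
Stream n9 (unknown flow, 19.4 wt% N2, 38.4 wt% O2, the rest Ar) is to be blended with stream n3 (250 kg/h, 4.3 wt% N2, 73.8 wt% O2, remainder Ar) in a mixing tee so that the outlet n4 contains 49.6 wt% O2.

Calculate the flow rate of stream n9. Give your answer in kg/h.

540.2 kg/h

Let n9 be the unknown flow. Total out = 250 + n9.
O2 balance: 184.5 + 0.384·n9 = 0.496·(250 + n9)
(0.384 − 0.496)·n9 = 0.496×250 − 184.5 = -60.5
n9 = -60.5 / -0.112 = 540.18 kg/h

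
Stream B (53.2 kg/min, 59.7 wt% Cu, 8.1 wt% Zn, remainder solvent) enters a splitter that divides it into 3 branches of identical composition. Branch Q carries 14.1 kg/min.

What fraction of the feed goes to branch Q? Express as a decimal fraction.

0.265

Fraction to Q = 14.1/53.2 = 0.2650.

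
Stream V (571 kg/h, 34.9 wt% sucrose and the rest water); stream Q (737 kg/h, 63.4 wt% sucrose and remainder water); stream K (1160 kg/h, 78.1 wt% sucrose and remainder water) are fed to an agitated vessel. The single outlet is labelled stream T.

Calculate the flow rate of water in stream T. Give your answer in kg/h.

895.5 kg/h

water out = water in = 571×0.651 + 737×0.366 + 1160×0.219 = 895.5 kg/h.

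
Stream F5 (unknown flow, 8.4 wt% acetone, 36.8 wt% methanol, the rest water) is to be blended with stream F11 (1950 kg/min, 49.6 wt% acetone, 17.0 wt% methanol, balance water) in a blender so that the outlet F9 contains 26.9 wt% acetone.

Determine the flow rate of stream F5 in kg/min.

Let F5 be the unknown flow. Total out = 1950 + F5.
acetone balance: 967.2 + 0.084·F5 = 0.269·(1950 + F5)
(0.084 − 0.269)·F5 = 0.269×1950 − 967.2 = -442.65
F5 = -442.65 / -0.185 = 2392.7 kg/min

2393 kg/min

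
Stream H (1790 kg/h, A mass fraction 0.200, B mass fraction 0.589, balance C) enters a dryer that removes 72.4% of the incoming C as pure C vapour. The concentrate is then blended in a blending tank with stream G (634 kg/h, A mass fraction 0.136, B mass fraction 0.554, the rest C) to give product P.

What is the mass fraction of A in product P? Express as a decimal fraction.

Vapour removed = 0.724×0.211×1790 = 273.45 kg/h; concentrate = 1516.6 kg/h.
A reaching the mixer = 358 (from concentrate) + 634×0.136 = 444.22 kg/h.
Product flow = 1516.6 + 634 = 2150.6 kg/h; A fraction = 0.207.

0.207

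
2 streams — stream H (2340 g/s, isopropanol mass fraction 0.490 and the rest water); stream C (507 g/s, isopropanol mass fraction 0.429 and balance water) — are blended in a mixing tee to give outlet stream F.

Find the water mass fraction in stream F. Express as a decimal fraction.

0.521

Total flow out = 2340 + 507 = 2847 g/s.
water in = 2340×0.510 + 507×0.571 = 1482.9 g/s.
water mass fraction in F = 1482.9/2847 = 0.521.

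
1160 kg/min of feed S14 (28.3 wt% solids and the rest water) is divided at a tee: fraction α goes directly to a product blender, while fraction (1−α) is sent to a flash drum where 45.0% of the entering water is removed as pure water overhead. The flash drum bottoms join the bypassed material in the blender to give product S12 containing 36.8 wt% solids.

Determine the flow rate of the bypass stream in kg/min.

All 1160×0.283 = 328.28 kg/min of solids reaches S12, so S12 = 328.28/0.368 = 892.07 kg/min and vapour = 267.93 kg/min.
The evaporator receives (1−α)·1160 of feed at 0.717 water and removes 0.450 of that water:
0.450×0.717×(1−α)×1160 = 267.93
(1−α) = 267.93/374.27 = 0.7159;  α = 0.2841.
Bypass flow = 0.2841×1160 = 329.58 kg/min.

329.6 kg/min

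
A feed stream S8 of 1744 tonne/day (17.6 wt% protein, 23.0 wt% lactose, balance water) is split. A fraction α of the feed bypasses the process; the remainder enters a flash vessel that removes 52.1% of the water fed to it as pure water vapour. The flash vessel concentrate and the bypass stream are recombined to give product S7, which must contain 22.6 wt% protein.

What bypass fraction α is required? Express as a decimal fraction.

0.285

All 1744×0.176 = 306.94 tonne/day of protein reaches S7, so S7 = 306.94/0.226 = 1358.2 tonne/day and vapour = 385.84 tonne/day.
The evaporator receives (1−α)·1744 of feed at 0.594 water and removes 0.521 of that water:
0.521×0.594×(1−α)×1744 = 385.84
(1−α) = 385.84/539.72 = 0.7149;  α = 0.2851.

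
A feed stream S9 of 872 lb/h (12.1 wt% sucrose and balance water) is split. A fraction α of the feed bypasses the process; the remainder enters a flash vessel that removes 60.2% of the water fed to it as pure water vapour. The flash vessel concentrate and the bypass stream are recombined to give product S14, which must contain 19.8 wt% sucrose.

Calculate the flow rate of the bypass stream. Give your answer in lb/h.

231.1 lb/h

All 872×0.121 = 105.51 lb/h of sucrose reaches S14, so S14 = 105.51/0.198 = 532.89 lb/h and vapour = 339.11 lb/h.
The evaporator receives (1−α)·872 of feed at 0.879 water and removes 0.602 of that water:
0.602×0.879×(1−α)×872 = 339.11
(1−α) = 339.11/461.43 = 0.7349;  α = 0.2651.
Bypass flow = 0.2651×872 = 231.15 lb/h.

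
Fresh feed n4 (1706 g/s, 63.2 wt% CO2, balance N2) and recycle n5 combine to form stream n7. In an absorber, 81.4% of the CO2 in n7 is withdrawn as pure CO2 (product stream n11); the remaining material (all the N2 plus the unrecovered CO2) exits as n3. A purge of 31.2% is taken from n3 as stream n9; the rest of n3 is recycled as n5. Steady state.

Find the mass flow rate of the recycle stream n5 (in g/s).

1543 g/s

N2 enters only via n4 and leaves only via the purge: 1706×0.368 = 0.312×(N2 in n3), and the absorber passes all N2, so N2 in n7 = N2 in n3 = 2012.2 g/s.
CO2 in n7: m_A = 1706×0.632 + (1−0.312)·(1−0.814)·m_A, so m_A = 1078.2/0.8720 = 1236.4 g/s.
n3 = (1−0.814)×1236.4 + 2012.2 = 2242.2 g/s.
Recycle n5 = (1−0.312)×2242.2 = 1542.6 g/s.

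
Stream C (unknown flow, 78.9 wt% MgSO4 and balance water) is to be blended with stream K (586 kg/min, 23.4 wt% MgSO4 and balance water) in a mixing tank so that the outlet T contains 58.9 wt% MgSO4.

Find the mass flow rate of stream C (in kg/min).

1040 kg/min

Let C be the unknown flow. Total out = 586 + C.
MgSO4 balance: 137.12 + 0.789·C = 0.589·(586 + C)
(0.789 − 0.589)·C = 0.589×586 − 137.12 = 208.03
C = 208.03 / 0.200 = 1040.1 kg/min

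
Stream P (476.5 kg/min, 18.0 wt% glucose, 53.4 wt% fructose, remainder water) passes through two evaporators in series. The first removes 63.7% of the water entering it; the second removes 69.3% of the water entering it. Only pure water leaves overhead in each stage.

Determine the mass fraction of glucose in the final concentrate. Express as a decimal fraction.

water in feed = 476.5×0.286 = 136.28 kg/min.
After stage 1: water left = (1−0.637)×136.28 = 49.469; stream total = 389.69 kg/min.
After stage 2: water left = (1−0.693)×49.469 = 15.187; final concentrate = 355.41 kg/min.
glucose fraction = 85.77/355.41 = 0.241.

0.241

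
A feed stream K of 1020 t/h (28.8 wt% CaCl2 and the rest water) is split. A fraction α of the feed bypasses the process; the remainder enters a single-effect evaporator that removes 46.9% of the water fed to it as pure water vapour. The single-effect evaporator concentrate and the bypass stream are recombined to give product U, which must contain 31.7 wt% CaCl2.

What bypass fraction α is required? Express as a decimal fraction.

All 1020×0.288 = 293.76 t/h of CaCl2 reaches U, so U = 293.76/0.317 = 926.69 t/h and vapour = 93.312 t/h.
The evaporator receives (1−α)·1020 of feed at 0.712 water and removes 0.469 of that water:
0.469×0.712×(1−α)×1020 = 93.312
(1−α) = 93.312/340.61 = 0.2740;  α = 0.7260.

0.726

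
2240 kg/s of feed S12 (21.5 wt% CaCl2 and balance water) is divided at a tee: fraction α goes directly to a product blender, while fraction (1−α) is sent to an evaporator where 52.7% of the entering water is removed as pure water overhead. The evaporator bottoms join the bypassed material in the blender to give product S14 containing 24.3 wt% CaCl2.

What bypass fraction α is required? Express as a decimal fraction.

All 2240×0.215 = 481.6 kg/s of CaCl2 reaches S14, so S14 = 481.6/0.243 = 1981.9 kg/s and vapour = 258.11 kg/s.
The evaporator receives (1−α)·2240 of feed at 0.785 water and removes 0.527 of that water:
0.527×0.785×(1−α)×2240 = 258.11
(1−α) = 258.11/926.68 = 0.2785;  α = 0.7215.

0.721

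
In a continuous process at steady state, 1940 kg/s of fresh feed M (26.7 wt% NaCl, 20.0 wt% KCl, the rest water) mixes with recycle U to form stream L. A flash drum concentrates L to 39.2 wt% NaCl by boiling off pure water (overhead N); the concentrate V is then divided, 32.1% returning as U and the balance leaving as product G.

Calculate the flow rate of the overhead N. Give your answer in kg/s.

Overall NaCl balance (none leaves overhead): NaCl in fresh feed = NaCl in product, i.e. 1940×0.267 = (1−0.321)·V·0.392.
V = 517.98/(0.392×0.679) = 1946.1 kg/s.
Recycle U = 0.321×1946.1 = 624.69 kg/s.
Combined feed L = 1940 + 624.69 = 2564.7 kg/s.
Overhead N = L − V = 2564.7 − 1946.1 = 618.62 kg/s.

618.6 kg/s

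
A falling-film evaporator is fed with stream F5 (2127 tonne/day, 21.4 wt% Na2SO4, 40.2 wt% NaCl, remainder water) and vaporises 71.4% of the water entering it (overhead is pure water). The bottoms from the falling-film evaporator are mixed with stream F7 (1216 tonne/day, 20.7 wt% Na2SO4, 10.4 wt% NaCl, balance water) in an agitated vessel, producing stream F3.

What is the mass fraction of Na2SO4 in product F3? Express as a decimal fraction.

0.256

Vapour removed = 0.714×0.384×2127 = 583.17 tonne/day; concentrate = 1543.8 tonne/day.
Na2SO4 reaching the mixer = 455.18 (from concentrate) + 1216×0.207 = 706.89 tonne/day.
Product flow = 1543.8 + 1216 = 2759.8 tonne/day; Na2SO4 fraction = 0.256.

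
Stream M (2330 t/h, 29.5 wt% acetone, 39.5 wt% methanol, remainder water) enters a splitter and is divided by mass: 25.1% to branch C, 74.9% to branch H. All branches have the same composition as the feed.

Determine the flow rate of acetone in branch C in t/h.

Branch C total = 0.251×2330 = 584.83 t/h.
acetone in C = 0.295×584.83 = 172.52 t/h.

172.5 t/h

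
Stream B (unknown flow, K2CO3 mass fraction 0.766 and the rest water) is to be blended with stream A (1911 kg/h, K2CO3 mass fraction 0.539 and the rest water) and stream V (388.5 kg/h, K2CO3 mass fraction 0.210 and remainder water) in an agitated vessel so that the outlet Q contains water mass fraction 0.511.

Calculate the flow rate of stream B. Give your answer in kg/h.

46.36 kg/h

Let B be the unknown flow. Total out = 2299.5 + B.
water balance: 1187.9 + 0.234·B = 0.511·(2299.5 + B)
(0.234 − 0.511)·B = 0.511×2299.5 − 1187.9 = -12.841
B = -12.841 / -0.277 = 46.359 kg/h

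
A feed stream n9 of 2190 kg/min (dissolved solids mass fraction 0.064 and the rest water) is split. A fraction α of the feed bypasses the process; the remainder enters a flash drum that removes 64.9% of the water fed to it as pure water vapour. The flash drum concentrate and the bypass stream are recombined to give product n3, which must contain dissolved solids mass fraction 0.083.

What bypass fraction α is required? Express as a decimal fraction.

All 2190×0.064 = 140.16 kg/min of dissolved solids reaches n3, so n3 = 140.16/0.083 = 1688.7 kg/min and vapour = 501.33 kg/min.
The evaporator receives (1−α)·2190 of feed at 0.936 water and removes 0.649 of that water:
0.649×0.936×(1−α)×2190 = 501.33
(1−α) = 501.33/1330.3 = 0.3768;  α = 0.6232.

0.623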